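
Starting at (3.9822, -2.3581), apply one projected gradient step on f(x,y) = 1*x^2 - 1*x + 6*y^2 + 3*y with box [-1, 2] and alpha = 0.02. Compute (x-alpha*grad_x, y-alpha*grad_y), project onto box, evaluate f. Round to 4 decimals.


Step 1: Compute gradient at (3.9822, -2.3581).
grad_x = 2*1*3.9822 - 1 = 6.9644
grad_y = 2*6*-2.3581 + 3 = -25.2972
Step 2: Gradient step.
x_raw = 3.9822 - 0.02*6.9644 = 3.8429
y_raw = -2.3581 - 0.02*-25.2972 = -1.8522
Step 3: Project onto [-1, 2].
x_proj = clip(3.8429) = 2.0
y_proj = clip(-1.8522) = -1.0
Step 4: Evaluate f.
f(2.0, -1.0) = 5.0


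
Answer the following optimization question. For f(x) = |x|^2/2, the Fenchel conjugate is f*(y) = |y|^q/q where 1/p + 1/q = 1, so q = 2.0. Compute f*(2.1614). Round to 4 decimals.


The conjugate exponent q satisfies 1/p + 1/q = 1.
p = 2, so q = 2/(2 - 1) = 2.0
|y|^q = 2.1614^2.0 = 4.6716
f*(2.1614) = 4.6716 / 2.0 = 2.3358


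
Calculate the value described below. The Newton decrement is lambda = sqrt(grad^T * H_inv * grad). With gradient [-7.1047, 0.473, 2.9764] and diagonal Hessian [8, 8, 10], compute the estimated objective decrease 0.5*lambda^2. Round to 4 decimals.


Step 1: H is diagonal, so H^(-1) * g = [-0.8881, 0.0591, 0.2976].
Step 2: g^T H^(-1) g = sum_i g_i^2 / H_ii
  = (-7.1047)^2/8 + (0.473)^2/8 + (2.9764)^2/10
  = 6.3096 + 0.028 + 0.8859 = 7.2235
Step 3: Objective decrease = 0.5 * g^T H^(-1) g = 3.6117


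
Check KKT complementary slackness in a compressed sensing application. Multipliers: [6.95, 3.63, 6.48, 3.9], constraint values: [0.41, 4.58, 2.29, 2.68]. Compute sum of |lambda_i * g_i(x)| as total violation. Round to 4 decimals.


KKT complementary slackness check:
lambda_1 * g_1 = 6.95 * 0.41 = 2.8495
lambda_2 * g_2 = 3.63 * 4.58 = 16.6254
lambda_3 * g_3 = 6.48 * 2.29 = 14.8392
lambda_4 * g_4 = 3.9 * 2.68 = 10.452
Total violation = 2.8495 + 16.6254 + 14.8392 + 10.452 = 44.7661


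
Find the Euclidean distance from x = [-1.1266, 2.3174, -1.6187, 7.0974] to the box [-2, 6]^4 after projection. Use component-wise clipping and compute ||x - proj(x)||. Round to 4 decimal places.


Project each component onto [-2, 6].
clip(-1.1266) = -1.1266, clip(2.3174) = 2.3174, clip(-1.6187) = -1.6187, clip(7.0974) = 6.0
Projection = [-1.1266, 2.3174, -1.6187, 6.0]
Squared diffs: [0.0, 0.0, 0.0, 1.2043]
Distance = sqrt(1.2043) = 1.0974


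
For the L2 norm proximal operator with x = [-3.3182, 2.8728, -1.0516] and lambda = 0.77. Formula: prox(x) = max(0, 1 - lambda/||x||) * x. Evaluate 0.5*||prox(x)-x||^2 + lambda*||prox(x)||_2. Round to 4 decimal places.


Step 1: Compute ||x||.
||x|| = 4.5132
Step 2: Compute scaling factor.
scale = max(0, 1 - 0.77/4.5132) = 0.8294
Step 3: prox(x) = [-2.7521, 2.3827, -0.8722]
||prox(x)|| = 3.7432
Step 4: Proximal objective.
0.5*||prox-x||^2 = 0.2965
lambda*||prox|| = 2.8823
Total = 3.1787


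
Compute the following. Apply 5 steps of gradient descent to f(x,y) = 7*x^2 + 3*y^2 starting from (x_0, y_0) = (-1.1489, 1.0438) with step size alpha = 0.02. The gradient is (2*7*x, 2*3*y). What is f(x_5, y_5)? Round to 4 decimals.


Gradient descent on f(x,y) = 7*x^2 + 3*y^2.
Starting point: (-1.1489, 1.0438), alpha = 0.02
Step 1: grad_x = 2*7*-1.1489 = -16.0846, grad_y = 2*3*1.0438 = 6.2628
  x_1 = -1.1489 - 0.02*-16.0846 = -0.8272
  y_1 = 1.0438 - 0.02*6.2628 = 0.9185
Step 2: grad_x = 2*7*-0.8272 = -11.5809, grad_y = 2*3*0.9185 = 5.5113
  x_2 = -0.8272 - 0.02*-11.5809 = -0.5956
  y_2 = 0.9185 - 0.02*5.5113 = 0.8083
Step 3: grad_x = 2*7*-0.5956 = -8.3383, grad_y = 2*3*0.8083 = 4.8499
  x_3 = -0.5956 - 0.02*-8.3383 = -0.4288
  y_3 = 0.8083 - 0.02*4.8499 = 0.7113
Step 4: grad_x = 2*7*-0.4288 = -6.0035, grad_y = 2*3*0.7113 = 4.2679
  x_4 = -0.4288 - 0.02*-6.0035 = -0.3088
  y_4 = 0.7113 - 0.02*4.2679 = 0.626
Step 5: grad_x = 2*7*-0.3088 = -4.3226, grad_y = 2*3*0.626 = 3.7558
  x_5 = -0.3088 - 0.02*-4.3226 = -0.2223
  y_5 = 0.626 - 0.02*3.7558 = 0.5508
f(-0.2223, 0.5508) = 7*(-0.2223)^2 + 3*0.5508^2 = 1.2562


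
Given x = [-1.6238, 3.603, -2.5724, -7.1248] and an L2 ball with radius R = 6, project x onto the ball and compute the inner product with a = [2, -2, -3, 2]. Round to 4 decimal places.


Step 1: Compute ||x|| (intermediates to 6 decimals).
||x|| = sqrt((-1.6238)^2 + 3.603^2 + (-2.5724)^2 + (-7.1248)^2) = 8.543907
Step 2: Project.
Since ||x|| > R, scale = R/||x|| = 6/8.543907 = 0.702255, proj(x) = scale * x
proj(x) = [-1.140322, 2.530225, -1.806481, -5.003426]
Step 3: Dot product.
a^T * proj(x) = 2*(-1.140322) - 2*2.530225 - 3*(-1.806481) + 2*(-5.003426) = -11.9285


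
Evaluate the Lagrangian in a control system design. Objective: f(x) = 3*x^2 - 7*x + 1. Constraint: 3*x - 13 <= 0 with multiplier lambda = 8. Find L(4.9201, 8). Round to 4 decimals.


Step 1: Evaluate f(x).
f(4.9201) = 3*4.9201^2 - 7*4.9201 + 1 = 39.1815
Step 2: Evaluate g(x).
g(4.9201) = 3*4.9201 - 13 = 1.7603
Step 3: Compute Lagrangian.
L = 39.1815 + 8*1.7603 = 53.2639


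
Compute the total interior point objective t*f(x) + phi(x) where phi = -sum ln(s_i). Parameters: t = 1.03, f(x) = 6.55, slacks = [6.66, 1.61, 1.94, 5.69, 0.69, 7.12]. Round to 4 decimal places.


Step 1: Compute log-barrier.
ln values: [1.8961, 0.4762, 0.6627, 1.7387, -0.3711, 1.9629]
phi = -(1.8961 + 0.4762 + 0.6627 + 1.7387 - 0.3711 + 1.9629) = -6.3656
Step 2: Compute augmented objective.
t*f(x) = 1.03*6.55 = 6.7465
Total = 6.7465 - 6.3656 = 0.3809


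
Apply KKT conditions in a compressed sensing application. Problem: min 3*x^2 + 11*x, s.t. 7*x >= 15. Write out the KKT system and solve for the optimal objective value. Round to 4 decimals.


Step 1: Try lambda = 0 (constraint inactive).
x_unc = -11/(2*3) = -1.8333
Check: 7*-1.8333 = -12.8331 < 15 -- violated!
Step 2: Constraint must be active: 7*x = 15
x* = 15/7 = 2.1429 (rounded; the exact value 15/7 is used below)
lambda = (2*3*(15/7) + 11)/7 = 3.4082
Step 3: Compute optimal value.
f(x*) = 3*(15/7)^2 + 11*(15/7) = 37.3469


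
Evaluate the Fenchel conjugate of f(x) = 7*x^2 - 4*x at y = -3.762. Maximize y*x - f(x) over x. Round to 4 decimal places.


f*(y) = sup_x {y*x - a*x^2 - b*x} = sup_x {(y-b)*x - a*x^2}
FOC: (y - b) - 2a*x = 0 => x* = (y - b)/(2a)
x* = (-3.762 + 4)/(2*7) = 0.017
f*(-3.762) = (y-b)^2/(4a) = (-3.762 + 4)^2/(4*7)
= 0.0566/28 = 0.002


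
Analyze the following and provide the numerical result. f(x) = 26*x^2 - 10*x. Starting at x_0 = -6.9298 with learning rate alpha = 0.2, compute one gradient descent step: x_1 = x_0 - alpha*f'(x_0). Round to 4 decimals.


We compute the gradient at x_0 and apply the update.
f'(x) = 52*x - 10
f'(-6.9298) = 52*-6.9298 - 10 = -370.3496
x_1 = -6.9298 - 0.2*-370.3496 = 67.1401


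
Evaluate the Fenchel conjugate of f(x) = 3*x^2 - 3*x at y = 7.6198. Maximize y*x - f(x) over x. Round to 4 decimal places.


f*(y) = sup_x {y*x - a*x^2 - b*x} = sup_x {(y-b)*x - a*x^2}
FOC: (y - b) - 2a*x = 0 => x* = (y - b)/(2a)
x* = (7.6198 + 3)/(2*3) = 1.77
f*(7.6198) = (y-b)^2/(4a) = (7.6198 + 3)^2/(4*3)
= 112.7802/12 = 9.3983


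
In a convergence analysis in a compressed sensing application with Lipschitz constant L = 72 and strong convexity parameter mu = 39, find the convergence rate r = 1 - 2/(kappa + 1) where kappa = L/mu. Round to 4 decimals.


Step 1: Compute the condition number.
kappa = L/mu = 72/39 = 1.8462
Step 2: Compute the convergence rate.
r = 1 - 2/(kappa + 1) = 1 - 2*mu/(L + mu) = (L - mu)/(L + mu) = 33/111 = 0.2973


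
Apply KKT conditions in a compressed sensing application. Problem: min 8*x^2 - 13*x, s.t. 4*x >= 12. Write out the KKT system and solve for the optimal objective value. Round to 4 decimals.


Step 1: Try lambda = 0 (constraint inactive).
x_unc = 13/(2*8) = 0.8125
Check: 4*0.8125 = 3.25 < 12 -- violated!
Step 2: Constraint must be active: 4*x = 12
x* = 12/4 = 3.0
lambda = (2*8*3.0 - 13)/4 = 8.75
Step 3: Compute optimal value.
f(x*) = 8*3.0^2 - 13*3.0 = 33.0


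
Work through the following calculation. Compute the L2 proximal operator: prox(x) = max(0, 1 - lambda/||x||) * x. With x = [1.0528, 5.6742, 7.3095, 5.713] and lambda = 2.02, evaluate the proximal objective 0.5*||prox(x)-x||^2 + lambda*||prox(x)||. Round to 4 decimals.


Step 1: Compute ||x||.
||x|| = 10.9258
Step 2: Compute scaling factor.
scale = max(0, 1 - 2.02/10.9258) = 0.8151
Step 3: prox(x) = [0.8582, 4.6251, 5.9581, 4.6568]
||prox(x)|| = 8.9058
Step 4: Proximal objective.
0.5*||prox-x||^2 = 2.0402
lambda*||prox|| = 17.9897
Total = 20.0298


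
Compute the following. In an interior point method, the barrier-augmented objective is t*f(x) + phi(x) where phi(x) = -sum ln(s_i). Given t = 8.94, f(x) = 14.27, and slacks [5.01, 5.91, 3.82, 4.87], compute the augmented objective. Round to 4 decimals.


Step 1: Compute log-barrier.
ln values: [1.6114, 1.7766, 1.3403, 1.5831]
phi = -(1.6114 + 1.7766 + 1.3403 + 1.5831) = -6.3114
Step 2: Compute augmented objective.
t*f(x) = 8.94*14.27 = 127.5738
Total = 127.5738 - 6.3114 = 121.2624


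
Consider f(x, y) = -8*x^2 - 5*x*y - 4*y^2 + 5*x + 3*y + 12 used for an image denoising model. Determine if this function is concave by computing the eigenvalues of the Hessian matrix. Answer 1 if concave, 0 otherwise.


The Hessian of f(x,y) = -8*x^2 - 5*x*y - 4*y^2 + 5*x + 3*y + 12 is:
H = [[-16, -5], [-5, -8]]
Trace = -16 - 8 = -24
Determinant = -16*-8 - (-5)^2 = 103
Discriminant = (-24)^2 - 4*103 = 164.0
Eigenvalues: lambda_1 = -18.4031, lambda_2 = -5.5969
The function is concave.

1


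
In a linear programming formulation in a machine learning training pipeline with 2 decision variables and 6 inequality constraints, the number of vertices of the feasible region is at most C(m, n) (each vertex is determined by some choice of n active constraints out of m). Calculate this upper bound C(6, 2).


Each vertex corresponds to some choice of n active constraints out of m, so the number of vertices is at most C(m, n) = m! / (n!(m-n)!).
m = 6, n = 2
Numerator: 6 * 5
Denominator: 2! = 2
C(6, 2) = 15


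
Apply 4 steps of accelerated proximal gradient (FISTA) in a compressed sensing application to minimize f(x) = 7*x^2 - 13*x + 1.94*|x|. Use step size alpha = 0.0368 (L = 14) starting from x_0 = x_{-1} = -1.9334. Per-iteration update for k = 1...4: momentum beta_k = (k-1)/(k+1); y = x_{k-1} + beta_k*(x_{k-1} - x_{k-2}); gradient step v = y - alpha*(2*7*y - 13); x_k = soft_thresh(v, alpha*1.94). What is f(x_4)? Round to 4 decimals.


FISTA on f(x) = 7*x^2 - 13*x + 1.94*|x|
L = 14, alpha = 0.0368
Iteration 1: beta = 0.0, y = -1.9334 + 0.0*(-1.9334 + 1.9334) = -1.9334
  grad(y) = -40.0676, v = y - alpha*grad = -0.4589
  prox(v) = soft_thresh(-0.4589, 0.0714) = -0.3875
Iteration 2: beta = 0.3333, y = -0.3875 + 0.3333*(-0.3875 + 1.9334) = 0.1278
  grad(y) = -11.2112, v = y - alpha*grad = 0.5403
  prox(v) = soft_thresh(0.5403, 0.0714) = 0.469
Iteration 3: beta = 0.5, y = 0.469 + 0.5*(0.469 + 0.3875) = 0.8972
  grad(y) = -0.4394, v = y - alpha*grad = 0.9134
  prox(v) = soft_thresh(0.9134, 0.0714) = 0.842
Iteration 4: beta = 0.6, y = 0.842 + 0.6*(0.842 - 0.469) = 1.0658
  grad(y) = 1.9208, v = y - alpha*grad = 0.9951
  prox(v) = soft_thresh(0.9951, 0.0714) = 0.9237
f(x_4) = 7*0.9237^2 - 13*0.9237 + 1.94*|0.9237| = -4.2436


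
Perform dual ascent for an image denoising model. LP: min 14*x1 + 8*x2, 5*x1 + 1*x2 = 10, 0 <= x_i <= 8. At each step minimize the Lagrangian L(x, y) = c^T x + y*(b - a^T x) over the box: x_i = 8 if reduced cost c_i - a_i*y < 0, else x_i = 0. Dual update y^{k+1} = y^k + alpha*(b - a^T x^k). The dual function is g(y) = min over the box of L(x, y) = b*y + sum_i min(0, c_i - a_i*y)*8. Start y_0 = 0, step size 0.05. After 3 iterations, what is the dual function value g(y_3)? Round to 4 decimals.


Dual ascent for LP: min 14*x1 + 8*x2, 5*x1 + 1*x2 = 10, 0 <= x_i <= 8
Step 1: y^k = 0.0, reduced costs: (14.0, 8.0)
  x^k = (0.0, 0.0), subgradient = b - a^T x = 10.0
  y^{k+1} = 0.0 + 0.05*10.0 = 0.5
Step 2: y^k = 0.5, reduced costs: (11.5, 7.5)
  x^k = (0.0, 0.0), subgradient = b - a^T x = 10.0
  y^{k+1} = 0.5 + 0.05*10.0 = 1.0
Step 3: y^k = 1.0, reduced costs: (9.0, 7.0)
  x^k = (0.0, 0.0), subgradient = b - a^T x = 10.0
  y^{k+1} = 1.0 + 0.05*10.0 = 1.5
Dual objective at y_3 = 1.5: reduced costs (6.5, 6.5), box minimizer x = (0.0, 0.0)
g(y_3) = b*y + (c1 - a1*y)*x1 + (c2 - a2*y)*x2 = 10*1.5 + 6.5*0.0 + 6.5*0.0 = 15.0 + 0.0 + 0.0 = 15.0


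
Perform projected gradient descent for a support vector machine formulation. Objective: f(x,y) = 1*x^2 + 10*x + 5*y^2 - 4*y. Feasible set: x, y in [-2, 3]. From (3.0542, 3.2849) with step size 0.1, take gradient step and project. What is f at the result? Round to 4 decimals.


Step 1: Compute gradient at (3.0542, 3.2849).
grad_x = 2*1*3.0542 + 10 = 16.1084
grad_y = 2*5*3.2849 - 4 = 28.849
Step 2: Gradient step.
x_raw = 3.0542 - 0.1*16.1084 = 1.4434
y_raw = 3.2849 - 0.1*28.849 = 0.4
Step 3: Project onto [-2, 3].
x_proj = clip(1.4434) = 1.4434
y_proj = clip(0.4) = 0.4
Step 4: Evaluate f.
f(1.4434, 0.4) = 15.7169


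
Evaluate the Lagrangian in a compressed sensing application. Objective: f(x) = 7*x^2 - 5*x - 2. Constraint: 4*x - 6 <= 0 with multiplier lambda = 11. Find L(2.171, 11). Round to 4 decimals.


Step 1: Evaluate f(x).
f(2.171) = 7*2.171^2 - 5*2.171 - 2 = 20.1377
Step 2: Evaluate g(x).
g(2.171) = 4*2.171 - 6 = 2.684
Step 3: Compute Lagrangian.
L = 20.1377 + 11*2.684 = 49.6617


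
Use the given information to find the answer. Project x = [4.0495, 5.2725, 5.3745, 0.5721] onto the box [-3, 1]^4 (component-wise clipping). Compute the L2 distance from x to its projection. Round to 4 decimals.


Project each component onto [-3, 1].
clip(4.0495) = 1.0, clip(5.2725) = 1.0, clip(5.3745) = 1.0, clip(0.5721) = 0.5721
Projection = [1.0, 1.0, 1.0, 0.5721]
Squared diffs: [9.2995, 18.2543, 19.1363, 0.0]
Distance = sqrt(46.6901) = 6.833


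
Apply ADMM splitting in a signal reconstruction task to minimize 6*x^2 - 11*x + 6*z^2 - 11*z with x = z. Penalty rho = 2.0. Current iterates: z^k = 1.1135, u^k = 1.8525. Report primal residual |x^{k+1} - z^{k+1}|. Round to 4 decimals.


ADMM iteration with rho = 2.0, z^k = 1.1135, u^k = 1.8525
Step 1: x-update.
Minimize 6*x^2 - 11*x + (2.0/2)*(x - 1.1135 + 1.8525)^2
FOC: (2*6 + 2.0)*x = 11 + 2.0*(1.1135 - 1.8525)
x^{k+1} = 0.6801
Step 2: z-update.
Minimize 6*z^2 - 11*z + (2.0/2)*(0.6801 - z + 1.8525)^2
FOC: (2*6 + 2.0)*z = 11 + 2.0*(0.6801 + 1.8525)
z^{k+1} = 1.1475
Step 3: u-update.
u^{k+1} = 1.8525 + 0.6801 - 1.1475 = 1.3851
Step 4: Primal residual = |0.6801 - 1.1475| = 0.4674


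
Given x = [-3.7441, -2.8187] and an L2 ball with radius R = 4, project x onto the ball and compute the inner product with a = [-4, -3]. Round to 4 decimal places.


Step 1: Compute ||x|| (intermediates to 6 decimals).
||x|| = sqrt((-3.7441)^2 + (-2.8187)^2) = 4.686508
Step 2: Project.
Since ||x|| > R, scale = R/||x|| = 4/4.686508 = 0.853514, proj(x) = scale * x
proj(x) = [-3.195642, -2.4058]
Step 3: Dot product.
a^T * proj(x) = -4*(-3.195642) - 3*(-2.4058) = 20.0


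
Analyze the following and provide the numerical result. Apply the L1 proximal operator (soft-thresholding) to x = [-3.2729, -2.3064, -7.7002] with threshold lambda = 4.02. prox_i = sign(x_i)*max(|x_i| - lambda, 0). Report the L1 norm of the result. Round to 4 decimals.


Soft-thresholding with lambda = 4.02:
prox(-3.2729) = sign(-3.2729)*max(|-3.2729| - 4.02, 0) = 0.0
prox(-2.3064) = sign(-2.3064)*max(|-2.3064| - 4.02, 0) = 0.0
prox(-7.7002) = sign(-7.7002)*max(|-7.7002| - 4.02, 0) = -3.6802
prox(x) = [0.0, 0.0, -3.6802]
||prox(x)||_1 = 0.0 + 0.0 + 3.6802 = 3.6802


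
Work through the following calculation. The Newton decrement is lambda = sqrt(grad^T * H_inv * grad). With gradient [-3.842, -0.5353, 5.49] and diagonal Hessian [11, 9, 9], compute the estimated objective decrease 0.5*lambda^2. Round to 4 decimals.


Step 1: H is diagonal, so H^(-1) * g = [-0.3493, -0.0595, 0.61].
Step 2: g^T H^(-1) g = sum_i g_i^2 / H_ii
  = (-3.842)^2/11 + (-0.5353)^2/9 + (5.49)^2/9
  = 1.3419 + 0.0318 + 3.3489 = 4.7226
Step 3: Objective decrease = 0.5 * g^T H^(-1) g = 2.3613


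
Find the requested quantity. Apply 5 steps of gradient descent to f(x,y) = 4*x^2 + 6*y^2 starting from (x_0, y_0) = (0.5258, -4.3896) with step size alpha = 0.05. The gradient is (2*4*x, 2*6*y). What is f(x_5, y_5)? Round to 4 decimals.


Gradient descent on f(x,y) = 4*x^2 + 6*y^2.
Starting point: (0.5258, -4.3896), alpha = 0.05
Step 1: grad_x = 2*4*0.5258 = 4.2064, grad_y = 2*6*-4.3896 = -52.6752
  x_1 = 0.5258 - 0.05*4.2064 = 0.3155
  y_1 = -4.3896 - 0.05*-52.6752 = -1.7558
Step 2: grad_x = 2*4*0.3155 = 2.5238, grad_y = 2*6*-1.7558 = -21.0701
  x_2 = 0.3155 - 0.05*2.5238 = 0.1893
  y_2 = -1.7558 - 0.05*-21.0701 = -0.7023
Step 3: grad_x = 2*4*0.1893 = 1.5143, grad_y = 2*6*-0.7023 = -8.428
  x_3 = 0.1893 - 0.05*1.5143 = 0.1136
  y_3 = -0.7023 - 0.05*-8.428 = -0.2809
Step 4: grad_x = 2*4*0.1136 = 0.9086, grad_y = 2*6*-0.2809 = -3.3712
  x_4 = 0.1136 - 0.05*0.9086 = 0.0681
  y_4 = -0.2809 - 0.05*-3.3712 = -0.1124
Step 5: grad_x = 2*4*0.0681 = 0.5451, grad_y = 2*6*-0.1124 = -1.3485
  x_5 = 0.0681 - 0.05*0.5451 = 0.0409
  y_5 = -0.1124 - 0.05*-1.3485 = -0.0449
f(0.0409, -0.0449) = 4*0.0409^2 + 6*(-0.0449)^2 = 0.0188


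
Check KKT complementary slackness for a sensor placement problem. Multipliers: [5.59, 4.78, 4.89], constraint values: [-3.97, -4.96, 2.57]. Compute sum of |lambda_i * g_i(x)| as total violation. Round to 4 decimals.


KKT complementary slackness check:
lambda_1 * g_1 = 5.59 * -3.97 = -22.1923
lambda_2 * g_2 = 4.78 * -4.96 = -23.7088
lambda_3 * g_3 = 4.89 * 2.57 = 12.5673
Total violation = 22.1923 + 23.7088 + 12.5673 = 58.4684


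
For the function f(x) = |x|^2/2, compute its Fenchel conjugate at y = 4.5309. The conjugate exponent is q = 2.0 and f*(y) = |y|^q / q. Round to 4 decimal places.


The conjugate exponent q satisfies 1/p + 1/q = 1.
p = 2, so q = 2/(2 - 1) = 2.0
|y|^q = 4.5309^2.0 = 20.5291
f*(4.5309) = 20.5291 / 2.0 = 10.2645


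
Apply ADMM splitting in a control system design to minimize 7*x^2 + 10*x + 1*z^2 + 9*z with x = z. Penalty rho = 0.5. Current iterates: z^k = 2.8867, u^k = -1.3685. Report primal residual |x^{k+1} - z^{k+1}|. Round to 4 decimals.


ADMM iteration with rho = 0.5, z^k = 2.8867, u^k = -1.3685
Step 1: x-update.
Minimize 7*x^2 + 10*x + (0.5/2)*(x - 2.8867 - 1.3685)^2
FOC: (2*7 + 0.5)*x = -10 + 0.5*(2.8867 + 1.3685)
x^{k+1} = -0.5429
Step 2: z-update.
Minimize 1*z^2 + 9*z + (0.5/2)*(-0.5429 - z - 1.3685)^2
FOC: (2*1 + 0.5)*z = -9 + 0.5*(-0.5429 - 1.3685)
z^{k+1} = -3.9823
Step 3: u-update.
u^{k+1} = -1.3685 - 0.5429 + 3.9823 = 2.0709
Step 4: Primal residual = |-0.5429 + 3.9823| = 3.4394


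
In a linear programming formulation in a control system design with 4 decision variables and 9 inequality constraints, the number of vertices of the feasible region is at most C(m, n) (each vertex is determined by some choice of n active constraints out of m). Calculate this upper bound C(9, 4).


Each vertex corresponds to some choice of n active constraints out of m, so the number of vertices is at most C(m, n) = m! / (n!(m-n)!).
m = 9, n = 4
Numerator: 9 * 8 * 7 * 6
Denominator: 4! = 24
C(9, 4) = 126


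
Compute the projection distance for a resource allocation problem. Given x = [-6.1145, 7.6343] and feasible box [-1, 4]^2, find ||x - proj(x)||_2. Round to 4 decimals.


Project each component onto [-1, 4].
clip(-6.1145) = -1.0, clip(7.6343) = 4.0
Projection = [-1.0, 4.0]
Squared diffs: [26.1581, 13.2081]
Distance = sqrt(39.3662) = 6.2743


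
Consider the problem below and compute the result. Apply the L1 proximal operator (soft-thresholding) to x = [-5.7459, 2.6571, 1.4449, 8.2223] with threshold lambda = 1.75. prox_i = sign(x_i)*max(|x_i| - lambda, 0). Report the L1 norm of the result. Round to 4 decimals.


Soft-thresholding with lambda = 1.75:
prox(-5.7459) = sign(-5.7459)*max(|-5.7459| - 1.75, 0) = -3.9959
prox(2.6571) = sign(2.6571)*max(|2.6571| - 1.75, 0) = 0.9071
prox(1.4449) = sign(1.4449)*max(|1.4449| - 1.75, 0) = 0.0
prox(8.2223) = sign(8.2223)*max(|8.2223| - 1.75, 0) = 6.4723
prox(x) = [-3.9959, 0.9071, 0.0, 6.4723]
||prox(x)||_1 = 3.9959 + 0.9071 + 0.0 + 6.4723 = 11.3753


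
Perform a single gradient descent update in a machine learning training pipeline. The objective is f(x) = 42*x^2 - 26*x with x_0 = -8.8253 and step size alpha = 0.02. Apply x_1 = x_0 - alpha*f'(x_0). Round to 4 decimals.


We compute the gradient at x_0 and apply the update.
f'(x) = 84*x - 26
f'(-8.8253) = 84*-8.8253 - 26 = -767.3252
x_1 = -8.8253 - 0.02*-767.3252 = 6.5212


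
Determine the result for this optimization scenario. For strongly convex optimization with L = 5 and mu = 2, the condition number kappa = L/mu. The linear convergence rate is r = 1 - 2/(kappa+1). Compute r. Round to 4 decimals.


Step 1: Compute the condition number.
kappa = L/mu = 5/2 = 2.5
Step 2: Compute the convergence rate.
r = 1 - 2/(kappa + 1) = 1 - 2*mu/(L + mu) = (L - mu)/(L + mu) = 3/7 = 0.4286


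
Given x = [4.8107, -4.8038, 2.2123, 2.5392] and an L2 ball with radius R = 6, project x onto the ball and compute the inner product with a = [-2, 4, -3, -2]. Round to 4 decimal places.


Step 1: Compute ||x|| (intermediates to 6 decimals).
||x|| = sqrt(4.8107^2 + (-4.8038)^2 + 2.2123^2 + 2.5392^2) = 7.586906
Step 2: Project.
Since ||x|| > R, scale = R/||x|| = 6/7.586906 = 0.790836, proj(x) = scale * x
proj(x) = [3.804475, -3.799018, 1.749566, 2.008091]
Step 3: Dot product.
a^T * proj(x) = -2*3.804475 + 4*(-3.799018) - 3*1.749566 - 2*2.008091 = -32.0699


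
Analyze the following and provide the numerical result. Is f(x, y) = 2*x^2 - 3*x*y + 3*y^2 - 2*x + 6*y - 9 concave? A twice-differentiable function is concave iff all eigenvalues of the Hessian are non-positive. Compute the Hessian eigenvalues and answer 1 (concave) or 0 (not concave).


The Hessian of f(x,y) = 2*x^2 - 3*x*y + 3*y^2 - 2*x + 6*y - 9 is:
H = [[4, -3], [-3, 6]]
Trace = 4 + 6 = 10
Determinant = 4*6 - (-3)^2 = 15
Discriminant = (10)^2 - 4*15 = 40.0
Eigenvalues: lambda_1 = 1.8377, lambda_2 = 8.1623
The function is not concave.

0


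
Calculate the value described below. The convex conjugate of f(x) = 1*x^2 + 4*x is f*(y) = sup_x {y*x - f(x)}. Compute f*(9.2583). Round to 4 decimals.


f*(y) = sup_x {y*x - a*x^2 - b*x} = sup_x {(y-b)*x - a*x^2}
FOC: (y - b) - 2a*x = 0 => x* = (y - b)/(2a)
x* = (9.2583 - 4)/(2*1) = 2.6292
f*(9.2583) = (y-b)^2/(4a) = (9.2583 - 4)^2/(4*1)
= 27.6497/4 = 6.9124


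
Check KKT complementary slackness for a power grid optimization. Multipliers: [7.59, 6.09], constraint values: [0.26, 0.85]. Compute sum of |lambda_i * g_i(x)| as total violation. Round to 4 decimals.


KKT complementary slackness check:
lambda_1 * g_1 = 7.59 * 0.26 = 1.9734
lambda_2 * g_2 = 6.09 * 0.85 = 5.1765
Total violation = 1.9734 + 5.1765 = 7.1499


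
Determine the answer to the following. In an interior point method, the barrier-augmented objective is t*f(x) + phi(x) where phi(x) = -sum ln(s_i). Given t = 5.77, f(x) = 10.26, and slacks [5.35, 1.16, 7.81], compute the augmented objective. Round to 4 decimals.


Step 1: Compute log-barrier.
ln values: [1.6771, 0.1484, 2.0554]
phi = -(1.6771 + 0.1484 + 2.0554) = -3.8809
Step 2: Compute augmented objective.
t*f(x) = 5.77*10.26 = 59.2002
Total = 59.2002 - 3.8809 = 55.3193


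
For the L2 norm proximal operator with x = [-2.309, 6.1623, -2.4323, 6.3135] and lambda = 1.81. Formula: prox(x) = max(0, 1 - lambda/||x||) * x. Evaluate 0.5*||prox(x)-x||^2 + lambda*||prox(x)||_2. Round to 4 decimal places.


Step 1: Compute ||x||.
||x|| = 9.4383
Step 2: Compute scaling factor.
scale = max(0, 1 - 1.81/9.4383) = 0.8082
Step 3: prox(x) = [-1.8662, 4.9805, -1.9659, 5.1028]
||prox(x)|| = 7.6283
Step 4: Proximal objective.
0.5*||prox-x||^2 = 1.6381
lambda*||prox|| = 13.8072
Total = 15.4453


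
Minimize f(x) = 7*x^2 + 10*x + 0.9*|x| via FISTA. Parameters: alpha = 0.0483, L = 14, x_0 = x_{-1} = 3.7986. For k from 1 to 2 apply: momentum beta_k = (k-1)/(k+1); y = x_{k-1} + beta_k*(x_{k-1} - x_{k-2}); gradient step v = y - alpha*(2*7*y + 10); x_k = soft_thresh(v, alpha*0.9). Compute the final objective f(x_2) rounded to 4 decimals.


FISTA on f(x) = 7*x^2 + 10*x + 0.9*|x|
L = 14, alpha = 0.0483
Iteration 1: beta = 0.0, y = 3.7986 + 0.0*(3.7986 - 3.7986) = 3.7986
  grad(y) = 63.1804, v = y - alpha*grad = 0.747
  prox(v) = soft_thresh(0.747, 0.0435) = 0.7035
Iteration 2: beta = 0.3333, y = 0.7035 + 0.3333*(0.7035 - 3.7986) = -0.3282
  grad(y) = 5.4055, v = y - alpha*grad = -0.5893
  prox(v) = soft_thresh(-0.5893, 0.0435) = -0.5458
f(x_2) = 7*(-0.5458)^2 + 10*(-0.5458) + 0.9*|-0.5458| = -2.8815


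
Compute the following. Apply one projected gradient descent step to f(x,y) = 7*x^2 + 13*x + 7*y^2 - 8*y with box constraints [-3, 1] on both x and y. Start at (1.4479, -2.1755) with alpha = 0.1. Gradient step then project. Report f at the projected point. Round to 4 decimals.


Step 1: Compute gradient at (1.4479, -2.1755).
grad_x = 2*7*1.4479 + 13 = 33.2706
grad_y = 2*7*-2.1755 - 8 = -38.457
Step 2: Gradient step.
x_raw = 1.4479 - 0.1*33.2706 = -1.8792
y_raw = -2.1755 - 0.1*-38.457 = 1.6702
Step 3: Project onto [-3, 1].
x_proj = clip(-1.8792) = -1.8792
y_proj = clip(1.6702) = 1.0
Step 4: Evaluate f.
f(-1.8792, 1.0) = -0.7104


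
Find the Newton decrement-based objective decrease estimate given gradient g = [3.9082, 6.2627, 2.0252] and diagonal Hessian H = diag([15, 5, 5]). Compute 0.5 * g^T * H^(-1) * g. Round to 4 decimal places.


Step 1: H is diagonal, so H^(-1) * g = [0.2605, 1.2525, 0.405].
Step 2: g^T H^(-1) g = sum_i g_i^2 / H_ii
  = (3.9082)^2/15 + (6.2627)^2/5 + (2.0252)^2/5
  = 1.0183 + 7.8443 + 0.8203 = 9.6828
Step 3: Objective decrease = 0.5 * g^T H^(-1) g = 4.8414


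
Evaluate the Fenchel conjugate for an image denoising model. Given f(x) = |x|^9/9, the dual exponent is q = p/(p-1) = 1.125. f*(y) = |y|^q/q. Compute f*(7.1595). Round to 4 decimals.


The conjugate exponent q satisfies 1/p + 1/q = 1.
p = 9, so q = 9/(9 - 1) = 1.125
|y|^q = 7.1595^1.125 = 9.1568
f*(7.1595) = 9.1568 / 1.125 = 8.1394


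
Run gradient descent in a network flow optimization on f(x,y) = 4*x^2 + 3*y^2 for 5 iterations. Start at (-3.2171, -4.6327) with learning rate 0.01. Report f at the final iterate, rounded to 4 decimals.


Gradient descent on f(x,y) = 4*x^2 + 3*y^2.
Starting point: (-3.2171, -4.6327), alpha = 0.01
Step 1: grad_x = 2*4*-3.2171 = -25.7368, grad_y = 2*3*-4.6327 = -27.7962
  x_1 = -3.2171 - 0.01*-25.7368 = -2.9597
  y_1 = -4.6327 - 0.01*-27.7962 = -4.3547
Step 2: grad_x = 2*4*-2.9597 = -23.6779, grad_y = 2*3*-4.3547 = -26.1284
  x_2 = -2.9597 - 0.01*-23.6779 = -2.723
  y_2 = -4.3547 - 0.01*-26.1284 = -4.0935
Step 3: grad_x = 2*4*-2.723 = -21.7836, grad_y = 2*3*-4.0935 = -24.5607
  x_3 = -2.723 - 0.01*-21.7836 = -2.5051
  y_3 = -4.0935 - 0.01*-24.5607 = -3.8478
Step 4: grad_x = 2*4*-2.5051 = -20.0409, grad_y = 2*3*-3.8478 = -23.0871
  x_4 = -2.5051 - 0.01*-20.0409 = -2.3047
  y_4 = -3.8478 - 0.01*-23.0871 = -3.617
Step 5: grad_x = 2*4*-2.3047 = -18.4377, grad_y = 2*3*-3.617 = -21.7019
  x_5 = -2.3047 - 0.01*-18.4377 = -2.1203
  y_5 = -3.617 - 0.01*-21.7019 = -3.4
f(-2.1203, -3.4) = 4*(-2.1203)^2 + 3*(-3.4)^2 = 52.6623


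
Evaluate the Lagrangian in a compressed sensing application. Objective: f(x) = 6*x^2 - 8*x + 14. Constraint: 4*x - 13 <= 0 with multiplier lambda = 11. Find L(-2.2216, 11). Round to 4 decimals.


Step 1: Evaluate f(x).
f(-2.2216) = 6*(-2.2216)^2 - 8*(-2.2216) + 14 = 61.3858
Step 2: Evaluate g(x).
g(-2.2216) = 4*-2.2216 - 13 = -21.8864
Step 3: Compute Lagrangian.
L = 61.3858 + 11*-21.8864 = -179.3646


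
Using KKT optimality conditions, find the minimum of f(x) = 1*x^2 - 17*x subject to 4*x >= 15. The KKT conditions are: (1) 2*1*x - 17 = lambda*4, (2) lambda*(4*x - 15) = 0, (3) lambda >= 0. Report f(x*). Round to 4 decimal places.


Step 1: Try lambda = 0 (constraint inactive).
Stationarity: 2*1*x - 17 = 0
x* = 17/(2*1) = 8.5
Check constraint: 4*8.5 = 34.0 >= 15 -- satisfied.
Step 2: Compute optimal value.
f(x*) = 1*8.5^2 - 17*8.5 = -72.25


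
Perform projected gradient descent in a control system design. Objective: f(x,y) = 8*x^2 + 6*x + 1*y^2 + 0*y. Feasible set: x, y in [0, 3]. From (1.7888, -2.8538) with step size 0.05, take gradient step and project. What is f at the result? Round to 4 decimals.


Step 1: Compute gradient at (1.7888, -2.8538).
grad_x = 2*8*1.7888 + 6 = 34.6208
grad_y = 2*1*-2.8538 + 0 = -5.7076
Step 2: Gradient step.
x_raw = 1.7888 - 0.05*34.6208 = 0.0578
y_raw = -2.8538 - 0.05*-5.7076 = -2.5684
Step 3: Project onto [0, 3].
x_proj = clip(0.0578) = 0.0578
y_proj = clip(-2.5684) = 0.0
Step 4: Evaluate f.
f(0.0578, 0.0) = 0.3732


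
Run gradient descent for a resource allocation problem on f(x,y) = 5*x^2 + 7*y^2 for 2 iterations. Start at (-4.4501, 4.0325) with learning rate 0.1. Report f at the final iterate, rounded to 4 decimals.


Gradient descent on f(x,y) = 5*x^2 + 7*y^2.
Starting point: (-4.4501, 4.0325), alpha = 0.1
Step 1: grad_x = 2*5*-4.4501 = -44.501, grad_y = 2*7*4.0325 = 56.455
  x_1 = -4.4501 - 0.1*-44.501 = 0.0
  y_1 = 4.0325 - 0.1*56.455 = -1.613
Step 2: grad_x = 2*5*0.0 = 0.0, grad_y = 2*7*-1.613 = -22.582
  x_2 = 0.0 - 0.1*0.0 = 0.0
  y_2 = -1.613 - 0.1*-22.582 = 0.6452
f(0.0, 0.6452) = 5*0.0^2 + 7*0.6452^2 = 2.914


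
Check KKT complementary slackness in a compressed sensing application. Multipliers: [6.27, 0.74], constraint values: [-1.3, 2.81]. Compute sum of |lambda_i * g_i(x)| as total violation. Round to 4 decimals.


KKT complementary slackness check:
lambda_1 * g_1 = 6.27 * -1.3 = -8.151
lambda_2 * g_2 = 0.74 * 2.81 = 2.0794
Total violation = 8.151 + 2.0794 = 10.2304


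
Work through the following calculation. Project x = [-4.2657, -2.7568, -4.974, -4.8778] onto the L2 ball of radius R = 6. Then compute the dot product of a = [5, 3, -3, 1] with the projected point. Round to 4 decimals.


Step 1: Compute ||x|| (intermediates to 6 decimals).
||x|| = sqrt((-4.2657)^2 + (-2.7568)^2 + (-4.974)^2 + (-4.8778)^2) = 8.62147
Step 2: Project.
Since ||x|| > R, scale = R/||x|| = 6/8.62147 = 0.695937, proj(x) = scale * x
proj(x) = [-2.968658, -1.918559, -3.461591, -3.394641]
Step 3: Dot product.
a^T * proj(x) = 5*(-2.968658) + 3*(-1.918559) - 3*(-3.461591) + 1*(-3.394641) = -13.6088


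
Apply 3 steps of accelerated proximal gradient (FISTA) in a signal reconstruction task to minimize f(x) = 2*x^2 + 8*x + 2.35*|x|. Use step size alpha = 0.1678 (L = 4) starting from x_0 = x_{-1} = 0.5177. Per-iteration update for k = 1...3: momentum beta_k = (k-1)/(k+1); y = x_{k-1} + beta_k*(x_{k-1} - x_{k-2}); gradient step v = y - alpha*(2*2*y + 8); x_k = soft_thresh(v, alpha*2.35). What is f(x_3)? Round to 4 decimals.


FISTA on f(x) = 2*x^2 + 8*x + 2.35*|x|
L = 4, alpha = 0.1678
Iteration 1: beta = 0.0, y = 0.5177 + 0.0*(0.5177 - 0.5177) = 0.5177
  grad(y) = 10.0708, v = y - alpha*grad = -1.1722
  prox(v) = soft_thresh(-1.1722, 0.3943) = -0.7779
Iteration 2: beta = 0.3333, y = -0.7779 + 0.3333*(-0.7779 - 0.5177) = -1.2097
  grad(y) = 3.1612, v = y - alpha*grad = -1.7401
  prox(v) = soft_thresh(-1.7401, 0.3943) = -1.3458
Iteration 3: beta = 0.5, y = -1.3458 + 0.5*(-1.3458 + 0.7779) = -1.6298
  grad(y) = 1.4808, v = y - alpha*grad = -1.8783
  prox(v) = soft_thresh(-1.8783, 0.3943) = -1.4839
f(x_3) = 2*(-1.4839)^2 + 8*(-1.4839) + 2.35*|-1.4839| = -3.9801


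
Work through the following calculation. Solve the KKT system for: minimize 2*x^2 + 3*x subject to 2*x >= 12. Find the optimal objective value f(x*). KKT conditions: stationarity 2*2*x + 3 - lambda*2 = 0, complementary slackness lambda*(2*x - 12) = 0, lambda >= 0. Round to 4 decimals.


Step 1: Try lambda = 0 (constraint inactive).
x_unc = -3/(2*2) = -0.75
Check: 2*-0.75 = -1.5 < 12 -- violated!
Step 2: Constraint must be active: 2*x = 12
x* = 12/2 = 6.0
lambda = (2*2*6.0 + 3)/2 = 13.5
Step 3: Compute optimal value.
f(x*) = 2*6.0^2 + 3*6.0 = 90.0


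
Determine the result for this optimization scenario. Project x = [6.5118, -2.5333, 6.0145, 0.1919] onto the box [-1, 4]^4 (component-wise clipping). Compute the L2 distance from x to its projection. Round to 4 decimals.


Project each component onto [-1, 4].
clip(6.5118) = 4.0, clip(-2.5333) = -1.0, clip(6.0145) = 4.0, clip(0.1919) = 0.1919
Projection = [4.0, -1.0, 4.0, 0.1919]
Squared diffs: [6.3091, 2.351, 4.0582, 0.0]
Distance = sqrt(12.7183) = 3.5663


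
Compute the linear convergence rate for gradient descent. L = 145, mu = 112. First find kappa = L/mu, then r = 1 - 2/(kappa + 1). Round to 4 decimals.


Step 1: Compute the condition number.
kappa = L/mu = 145/112 = 1.2946
Step 2: Compute the convergence rate.
r = 1 - 2/(kappa + 1) = 1 - 2*mu/(L + mu) = (L - mu)/(L + mu) = 33/257 = 0.1284


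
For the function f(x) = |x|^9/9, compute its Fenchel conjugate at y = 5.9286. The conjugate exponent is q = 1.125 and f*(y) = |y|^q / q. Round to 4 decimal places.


The conjugate exponent q satisfies 1/p + 1/q = 1.
p = 9, so q = 9/(9 - 1) = 1.125
|y|^q = 5.9286^1.125 = 7.4058
f*(5.9286) = 7.4058 / 1.125 = 6.5829


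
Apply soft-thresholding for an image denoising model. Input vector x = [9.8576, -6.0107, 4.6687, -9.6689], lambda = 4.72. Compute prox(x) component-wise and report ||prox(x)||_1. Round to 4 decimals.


Soft-thresholding with lambda = 4.72:
prox(9.8576) = sign(9.8576)*max(|9.8576| - 4.72, 0) = 5.1376
prox(-6.0107) = sign(-6.0107)*max(|-6.0107| - 4.72, 0) = -1.2907
prox(4.6687) = sign(4.6687)*max(|4.6687| - 4.72, 0) = 0.0
prox(-9.6689) = sign(-9.6689)*max(|-9.6689| - 4.72, 0) = -4.9489
prox(x) = [5.1376, -1.2907, 0.0, -4.9489]
||prox(x)||_1 = 5.1376 + 1.2907 + 0.0 + 4.9489 = 11.3772


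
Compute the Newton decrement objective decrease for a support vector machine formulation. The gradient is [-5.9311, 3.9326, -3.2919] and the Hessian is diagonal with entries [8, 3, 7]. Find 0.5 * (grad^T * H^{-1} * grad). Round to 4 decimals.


Step 1: H is diagonal, so H^(-1) * g = [-0.7414, 1.3109, -0.4703].
Step 2: g^T H^(-1) g = sum_i g_i^2 / H_ii
  = (-5.9311)^2/8 + (3.9326)^2/3 + (-3.2919)^2/7
  = 4.3972 + 5.1551 + 1.5481 = 11.1004
Step 3: Objective decrease = 0.5 * g^T H^(-1) g = 5.5502


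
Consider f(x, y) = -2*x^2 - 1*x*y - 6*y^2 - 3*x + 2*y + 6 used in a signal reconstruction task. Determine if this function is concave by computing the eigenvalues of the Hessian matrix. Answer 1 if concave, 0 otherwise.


The Hessian of f(x,y) = -2*x^2 - 1*x*y - 6*y^2 - 3*x + 2*y + 6 is:
H = [[-4, -1], [-1, -12]]
Trace = -4 - 12 = -16
Determinant = -4*-12 - (-1)^2 = 47
Discriminant = (-16)^2 - 4*47 = 68.0
Eigenvalues: lambda_1 = -12.1231, lambda_2 = -3.8769
The function is concave.

1


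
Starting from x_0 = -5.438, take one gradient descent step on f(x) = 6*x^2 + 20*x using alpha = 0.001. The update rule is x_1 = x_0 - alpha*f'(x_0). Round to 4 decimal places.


We compute the gradient at x_0 and apply the update.
f'(x) = 12*x + 20
f'(-5.438) = 12*-5.438 + 20 = -45.256
x_1 = -5.438 - 0.001*-45.256 = -5.3927


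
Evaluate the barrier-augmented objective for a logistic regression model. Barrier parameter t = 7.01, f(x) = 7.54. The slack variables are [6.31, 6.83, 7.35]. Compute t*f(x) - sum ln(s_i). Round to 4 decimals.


Step 1: Compute log-barrier.
ln values: [1.8421, 1.9213, 1.9947]
phi = -(1.8421 + 1.9213 + 1.9947) = -5.7582
Step 2: Compute augmented objective.
t*f(x) = 7.01*7.54 = 52.8554
Total = 52.8554 - 5.7582 = 47.0972


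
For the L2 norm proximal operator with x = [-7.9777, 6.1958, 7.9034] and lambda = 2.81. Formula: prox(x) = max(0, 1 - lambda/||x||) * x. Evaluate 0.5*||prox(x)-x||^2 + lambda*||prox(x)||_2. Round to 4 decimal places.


Step 1: Compute ||x||.
||x|| = 12.8256
Step 2: Compute scaling factor.
scale = max(0, 1 - 2.81/12.8256) = 0.7809
Step 3: prox(x) = [-6.2298, 4.8383, 6.1718]
||prox(x)|| = 10.0156
Step 4: Proximal objective.
0.5*||prox-x||^2 = 3.9481
lambda*||prox|| = 28.1438
Total = 32.0918


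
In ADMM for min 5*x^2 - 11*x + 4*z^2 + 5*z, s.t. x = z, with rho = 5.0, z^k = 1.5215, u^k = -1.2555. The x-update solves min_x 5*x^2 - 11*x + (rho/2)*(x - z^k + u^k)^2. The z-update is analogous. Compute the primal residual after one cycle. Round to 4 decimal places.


ADMM iteration with rho = 5.0, z^k = 1.5215, u^k = -1.2555
Step 1: x-update.
Minimize 5*x^2 - 11*x + (5.0/2)*(x - 1.5215 - 1.2555)^2
FOC: (2*5 + 5.0)*x = 11 + 5.0*(1.5215 + 1.2555)
x^{k+1} = 1.659
Step 2: z-update.
Minimize 4*z^2 + 5*z + (5.0/2)*(1.659 - z - 1.2555)^2
FOC: (2*4 + 5.0)*z = -5 + 5.0*(1.659 - 1.2555)
z^{k+1} = -0.2294
Step 3: u-update.
u^{k+1} = -1.2555 + 1.659 + 0.2294 = 0.6329
Step 4: Primal residual = |1.659 + 0.2294| = 1.8884


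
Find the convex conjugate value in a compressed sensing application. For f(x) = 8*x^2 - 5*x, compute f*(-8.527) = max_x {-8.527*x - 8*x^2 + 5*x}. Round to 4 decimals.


f*(y) = sup_x {y*x - a*x^2 - b*x} = sup_x {(y-b)*x - a*x^2}
FOC: (y - b) - 2a*x = 0 => x* = (y - b)/(2a)
x* = (-8.527 + 5)/(2*8) = -0.2204
f*(-8.527) = (y-b)^2/(4a) = (-8.527 + 5)^2/(4*8)
= 12.4397/32 = 0.3887


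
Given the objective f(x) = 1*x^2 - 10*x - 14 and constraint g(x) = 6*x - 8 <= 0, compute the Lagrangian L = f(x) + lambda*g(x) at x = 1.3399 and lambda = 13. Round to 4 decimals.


Step 1: Evaluate f(x).
f(1.3399) = 1*1.3399^2 - 10*1.3399 - 14 = -25.6037
Step 2: Evaluate g(x).
g(1.3399) = 6*1.3399 - 8 = 0.0394
Step 3: Compute Lagrangian.
L = -25.6037 + 13*0.0394 = -25.0915


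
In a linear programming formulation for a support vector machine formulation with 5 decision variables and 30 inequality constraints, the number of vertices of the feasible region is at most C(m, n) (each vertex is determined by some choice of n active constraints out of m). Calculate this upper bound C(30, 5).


Each vertex corresponds to some choice of n active constraints out of m, so the number of vertices is at most C(m, n) = m! / (n!(m-n)!).
m = 30, n = 5
Numerator: 30 * 29 * 28 * 27 * 26
Denominator: 5! = 120
C(30, 5) = 142506


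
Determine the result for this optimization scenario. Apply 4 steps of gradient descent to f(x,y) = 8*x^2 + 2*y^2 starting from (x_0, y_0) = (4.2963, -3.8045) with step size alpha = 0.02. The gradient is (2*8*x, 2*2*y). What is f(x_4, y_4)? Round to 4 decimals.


Gradient descent on f(x,y) = 8*x^2 + 2*y^2.
Starting point: (4.2963, -3.8045), alpha = 0.02
Step 1: grad_x = 2*8*4.2963 = 68.7408, grad_y = 2*2*-3.8045 = -15.218
  x_1 = 4.2963 - 0.02*68.7408 = 2.9215
  y_1 = -3.8045 - 0.02*-15.218 = -3.5001
Step 2: grad_x = 2*8*2.9215 = 46.7437, grad_y = 2*2*-3.5001 = -14.0006
  x_2 = 2.9215 - 0.02*46.7437 = 1.9866
  y_2 = -3.5001 - 0.02*-14.0006 = -3.2201
Step 3: grad_x = 2*8*1.9866 = 31.7857, grad_y = 2*2*-3.2201 = -12.8805
  x_3 = 1.9866 - 0.02*31.7857 = 1.3509
  y_3 = -3.2201 - 0.02*-12.8805 = -2.9625
Step 4: grad_x = 2*8*1.3509 = 21.6143, grad_y = 2*2*-2.9625 = -11.8501
  x_4 = 1.3509 - 0.02*21.6143 = 0.9186
  y_4 = -2.9625 - 0.02*-11.8501 = -2.7255
f(0.9186, -2.7255) = 8*0.9186^2 + 2*(-2.7255)^2 = 21.6076


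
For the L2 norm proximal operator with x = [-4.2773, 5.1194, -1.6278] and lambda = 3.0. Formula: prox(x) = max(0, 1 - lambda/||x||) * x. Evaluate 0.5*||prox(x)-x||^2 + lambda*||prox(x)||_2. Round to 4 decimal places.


Step 1: Compute ||x||.
||x|| = 6.8668
Step 2: Compute scaling factor.
scale = max(0, 1 - 3.0/6.8668) = 0.5631
Step 3: prox(x) = [-2.4086, 2.8828, -0.9166]
||prox(x)|| = 3.8668
Step 4: Proximal objective.
0.5*||prox-x||^2 = 4.5
lambda*||prox|| = 11.6004
Total = 16.1005


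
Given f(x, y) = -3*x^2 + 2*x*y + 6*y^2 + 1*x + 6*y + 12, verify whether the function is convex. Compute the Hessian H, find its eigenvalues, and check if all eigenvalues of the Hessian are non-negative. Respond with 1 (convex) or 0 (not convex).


The Hessian of f(x,y) = -3*x^2 + 2*x*y + 6*y^2 + 1*x + 6*y + 12 is:
H = [[-6, 2], [2, 12]]
Trace = -6 + 12 = 6
Determinant = -6*12 - (2)^2 = -76
Discriminant = (6)^2 - 4*-76 = 340.0
Eigenvalues: lambda_1 = -6.2195, lambda_2 = 12.2195
The function is not convex.

0


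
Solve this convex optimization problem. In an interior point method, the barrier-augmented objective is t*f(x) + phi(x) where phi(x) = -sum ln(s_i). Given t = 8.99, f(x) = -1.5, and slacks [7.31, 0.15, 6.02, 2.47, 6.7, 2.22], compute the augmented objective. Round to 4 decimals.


Step 1: Compute log-barrier.
ln values: [1.9892, -1.8971, 1.7951, 0.9042, 1.9021, 0.7975]
phi = -(1.9892 - 1.8971 + 1.7951 + 0.9042 + 1.9021 + 0.7975) = -5.491
Step 2: Compute augmented objective.
t*f(x) = 8.99*-1.5 = -13.485
Total = -13.485 - 5.491 = -18.976
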